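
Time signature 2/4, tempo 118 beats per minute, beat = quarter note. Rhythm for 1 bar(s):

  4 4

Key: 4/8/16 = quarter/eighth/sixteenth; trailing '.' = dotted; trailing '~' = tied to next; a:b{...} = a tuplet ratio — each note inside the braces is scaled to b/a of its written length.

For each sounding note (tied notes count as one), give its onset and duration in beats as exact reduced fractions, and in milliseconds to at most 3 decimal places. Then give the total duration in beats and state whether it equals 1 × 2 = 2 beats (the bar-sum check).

1) 0.0ms=0b +508.475ms=1b
2) 508.475ms=1b +508.475ms=1b
Σ=2b of 2 (118bpm 2/4) — PASS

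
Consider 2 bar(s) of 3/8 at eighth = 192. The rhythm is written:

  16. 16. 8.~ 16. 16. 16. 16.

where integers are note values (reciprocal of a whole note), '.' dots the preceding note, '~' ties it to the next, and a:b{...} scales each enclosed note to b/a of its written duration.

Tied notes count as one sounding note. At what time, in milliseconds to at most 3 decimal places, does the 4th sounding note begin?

1. 0.0ms @ 0 + 234.375ms (3/4)
2. 234.375ms @ 3/4 + 234.375ms (3/4)
3. 468.75ms @ 3/2 + 703.125ms (9/4)
4. 1171.875ms @ 15/4 + 234.375ms (3/4)
5. 1406.25ms @ 9/2 + 234.375ms (3/4)
6. 1640.625ms @ 21/4 + 234.375ms (3/4)

note 4 onset = 15/4b = 1171.875ms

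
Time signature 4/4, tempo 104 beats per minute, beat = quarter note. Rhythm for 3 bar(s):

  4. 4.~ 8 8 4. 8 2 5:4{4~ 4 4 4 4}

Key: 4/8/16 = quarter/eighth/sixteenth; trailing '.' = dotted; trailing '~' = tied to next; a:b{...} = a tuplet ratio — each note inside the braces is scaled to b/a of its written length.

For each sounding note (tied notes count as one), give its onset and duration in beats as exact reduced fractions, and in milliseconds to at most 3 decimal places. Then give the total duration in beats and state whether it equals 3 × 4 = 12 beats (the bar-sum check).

1) 0.0ms=0b +865.385ms=3/2b
2) 865.385ms=3/2b +1153.846ms=2b
3) 2019.231ms=7/2b +288.462ms=1/2b
4) 2307.692ms=4b +865.385ms=3/2b
5) 3173.077ms=11/2b +288.462ms=1/2b
6) 3461.538ms=6b +1153.846ms=2b
7) 4615.385ms=8b +923.077ms=8/5b
8) 5538.462ms=48/5b +461.538ms=4/5b
9) 6000.0ms=52/5b +461.538ms=4/5b
10) 6461.538ms=56/5b +461.538ms=4/5b
Σ=12b of 12 (104bpm 4/4) — PASS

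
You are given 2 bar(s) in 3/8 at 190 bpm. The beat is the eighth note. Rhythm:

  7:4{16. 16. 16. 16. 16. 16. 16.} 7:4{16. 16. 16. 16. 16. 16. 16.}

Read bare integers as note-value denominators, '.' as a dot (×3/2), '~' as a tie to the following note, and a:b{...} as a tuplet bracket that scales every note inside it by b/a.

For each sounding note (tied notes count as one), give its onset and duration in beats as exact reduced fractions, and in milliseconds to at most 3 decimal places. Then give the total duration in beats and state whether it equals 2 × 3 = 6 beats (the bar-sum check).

1) 0.0ms=0b +135.338ms=3/7b
2) 135.338ms=3/7b +135.338ms=3/7b
3) 270.677ms=6/7b +135.338ms=3/7b
4) 406.015ms=9/7b +135.338ms=3/7b
5) 541.353ms=12/7b +135.338ms=3/7b
6) 676.692ms=15/7b +135.338ms=3/7b
7) 812.03ms=18/7b +135.338ms=3/7b
8) 947.368ms=3b +135.338ms=3/7b
9) 1082.707ms=24/7b +135.338ms=3/7b
10) 1218.045ms=27/7b +135.338ms=3/7b
11) 1353.383ms=30/7b +135.338ms=3/7b
12) 1488.722ms=33/7b +135.338ms=3/7b
13) 1624.06ms=36/7b +135.338ms=3/7b
14) 1759.398ms=39/7b +135.338ms=3/7b
Σ=6b of 6 (190bpm 3/8) — PASS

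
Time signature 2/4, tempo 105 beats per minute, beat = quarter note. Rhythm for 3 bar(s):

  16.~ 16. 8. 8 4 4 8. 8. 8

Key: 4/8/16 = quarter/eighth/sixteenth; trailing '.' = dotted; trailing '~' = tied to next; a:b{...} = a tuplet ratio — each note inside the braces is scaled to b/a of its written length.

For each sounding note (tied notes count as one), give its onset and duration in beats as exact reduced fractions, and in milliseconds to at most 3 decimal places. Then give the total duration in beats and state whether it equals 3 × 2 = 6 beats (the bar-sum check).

1) 0.0ms=0b +428.571ms=3/4b
2) 428.571ms=3/4b +428.571ms=3/4b
3) 857.143ms=3/2b +285.714ms=1/2b
4) 1142.857ms=2b +571.429ms=1b
5) 1714.286ms=3b +571.429ms=1b
6) 2285.714ms=4b +428.571ms=3/4b
7) 2714.286ms=19/4b +428.571ms=3/4b
8) 3142.857ms=11/2b +285.714ms=1/2b
Σ=6b of 6 (105bpm 2/4) — PASS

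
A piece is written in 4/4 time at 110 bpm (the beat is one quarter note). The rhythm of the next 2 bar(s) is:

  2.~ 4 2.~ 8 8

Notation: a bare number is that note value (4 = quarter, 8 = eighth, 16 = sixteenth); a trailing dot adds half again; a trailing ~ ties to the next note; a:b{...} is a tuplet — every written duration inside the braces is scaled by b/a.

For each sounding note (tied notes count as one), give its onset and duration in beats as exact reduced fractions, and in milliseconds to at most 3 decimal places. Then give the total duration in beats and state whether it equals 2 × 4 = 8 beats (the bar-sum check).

1) 0.0ms=0b +2181.818ms=4b
2) 2181.818ms=4b +1909.091ms=7/2b
3) 4090.909ms=15/2b +272.727ms=1/2b
Σ=8b of 8 (110bpm 4/4) — PASS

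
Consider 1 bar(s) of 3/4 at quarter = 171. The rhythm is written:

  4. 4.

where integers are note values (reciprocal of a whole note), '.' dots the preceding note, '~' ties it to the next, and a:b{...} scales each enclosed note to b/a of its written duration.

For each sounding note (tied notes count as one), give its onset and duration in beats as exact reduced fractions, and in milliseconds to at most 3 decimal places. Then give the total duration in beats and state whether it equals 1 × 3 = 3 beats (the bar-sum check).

1) 0.0ms=0b +526.316ms=3/2b
2) 526.316ms=3/2b +526.316ms=3/2b
Σ=3b of 3 (171bpm 3/4) — PASS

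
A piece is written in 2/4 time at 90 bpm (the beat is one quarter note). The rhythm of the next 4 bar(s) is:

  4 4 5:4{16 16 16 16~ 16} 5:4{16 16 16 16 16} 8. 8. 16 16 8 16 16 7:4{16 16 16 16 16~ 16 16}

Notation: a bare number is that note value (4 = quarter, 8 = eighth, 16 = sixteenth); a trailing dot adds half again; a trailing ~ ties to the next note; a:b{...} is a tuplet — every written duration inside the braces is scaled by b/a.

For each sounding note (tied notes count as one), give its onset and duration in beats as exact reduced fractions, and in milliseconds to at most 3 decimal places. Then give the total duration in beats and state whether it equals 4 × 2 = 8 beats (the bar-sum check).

1) 0.0ms=0b +666.667ms=1b
2) 666.667ms=1b +666.667ms=1b
3) 1333.333ms=2b +133.333ms=1/5b
4) 1466.667ms=11/5b +133.333ms=1/5b
5) 1600.0ms=12/5b +133.333ms=1/5b
6) 1733.333ms=13/5b +266.667ms=2/5b
7) 2000.0ms=3b +133.333ms=1/5b
8) 2133.333ms=16/5b +133.333ms=1/5b
9) 2266.667ms=17/5b +133.333ms=1/5b
10) 2400.0ms=18/5b +133.333ms=1/5b
11) 2533.333ms=19/5b +133.333ms=1/5b
12) 2666.667ms=4b +500.0ms=3/4b
13) 3166.667ms=19/4b +500.0ms=3/4b
14) 3666.667ms=11/2b +166.667ms=1/4b
15) 3833.333ms=23/4b +166.667ms=1/4b
16) 4000.0ms=6b +333.333ms=1/2b
17) 4333.333ms=13/2b +166.667ms=1/4b
18) 4500.0ms=27/4b +166.667ms=1/4b
19) 4666.667ms=7b +95.238ms=1/7b
20) 4761.905ms=50/7b +95.238ms=1/7b
21) 4857.143ms=51/7b +95.238ms=1/7b
22) 4952.381ms=52/7b +95.238ms=1/7b
23) 5047.619ms=53/7b +190.476ms=2/7b
24) 5238.095ms=55/7b +95.238ms=1/7b
Σ=8b of 8 (90bpm 2/4) — PASS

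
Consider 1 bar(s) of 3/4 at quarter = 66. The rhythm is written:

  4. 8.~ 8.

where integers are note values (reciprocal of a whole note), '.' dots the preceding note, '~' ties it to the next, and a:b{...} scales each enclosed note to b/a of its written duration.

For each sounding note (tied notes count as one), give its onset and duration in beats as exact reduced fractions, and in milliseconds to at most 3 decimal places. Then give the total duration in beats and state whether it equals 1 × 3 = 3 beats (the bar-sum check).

1) 0.0ms=0b +1363.636ms=3/2b
2) 1363.636ms=3/2b +1363.636ms=3/2b
Σ=3b of 3 (66bpm 3/4) — PASS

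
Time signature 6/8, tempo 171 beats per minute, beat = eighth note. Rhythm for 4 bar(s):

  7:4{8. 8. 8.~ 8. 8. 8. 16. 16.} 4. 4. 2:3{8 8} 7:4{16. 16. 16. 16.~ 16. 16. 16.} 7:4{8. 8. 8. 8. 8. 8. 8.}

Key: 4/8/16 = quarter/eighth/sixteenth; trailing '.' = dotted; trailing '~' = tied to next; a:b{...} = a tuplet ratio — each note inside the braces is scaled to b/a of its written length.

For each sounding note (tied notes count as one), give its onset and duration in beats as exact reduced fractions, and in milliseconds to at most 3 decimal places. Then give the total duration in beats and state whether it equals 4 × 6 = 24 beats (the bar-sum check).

1) 0.0ms=0b +300.752ms=6/7b
2) 300.752ms=6/7b +300.752ms=6/7b
3) 601.504ms=12/7b +601.504ms=12/7b
4) 1203.008ms=24/7b +300.752ms=6/7b
5) 1503.759ms=30/7b +300.752ms=6/7b
6) 1804.511ms=36/7b +150.376ms=3/7b
7) 1954.887ms=39/7b +150.376ms=3/7b
8) 2105.263ms=6b +1052.632ms=3b
9) 3157.895ms=9b +1052.632ms=3b
10) 4210.526ms=12b +526.316ms=3/2b
11) 4736.842ms=27/2b +526.316ms=3/2b
12) 5263.158ms=15b +150.376ms=3/7b
13) 5413.534ms=108/7b +150.376ms=3/7b
14) 5563.91ms=111/7b +150.376ms=3/7b
15) 5714.286ms=114/7b +300.752ms=6/7b
16) 6015.038ms=120/7b +150.376ms=3/7b
17) 6165.414ms=123/7b +150.376ms=3/7b
18) 6315.789ms=18b +300.752ms=6/7b
19) 6616.541ms=132/7b +300.752ms=6/7b
20) 6917.293ms=138/7b +300.752ms=6/7b
21) 7218.045ms=144/7b +300.752ms=6/7b
22) 7518.797ms=150/7b +300.752ms=6/7b
23) 7819.549ms=156/7b +300.752ms=6/7b
24) 8120.301ms=162/7b +300.752ms=6/7b
Σ=24b of 24 (171bpm 6/8) — PASS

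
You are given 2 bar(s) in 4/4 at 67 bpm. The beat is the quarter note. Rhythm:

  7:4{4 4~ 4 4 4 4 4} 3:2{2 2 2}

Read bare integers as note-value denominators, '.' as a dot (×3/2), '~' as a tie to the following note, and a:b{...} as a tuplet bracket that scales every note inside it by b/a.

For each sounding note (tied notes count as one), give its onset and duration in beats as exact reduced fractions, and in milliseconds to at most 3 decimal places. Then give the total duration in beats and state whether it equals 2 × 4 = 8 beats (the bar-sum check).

1) 0.0ms=0b +511.727ms=4/7b
2) 511.727ms=4/7b +1023.454ms=8/7b
3) 1535.181ms=12/7b +511.727ms=4/7b
4) 2046.908ms=16/7b +511.727ms=4/7b
5) 2558.635ms=20/7b +511.727ms=4/7b
6) 3070.362ms=24/7b +511.727ms=4/7b
7) 3582.09ms=4b +1194.03ms=4/3b
8) 4776.119ms=16/3b +1194.03ms=4/3b
9) 5970.149ms=20/3b +1194.03ms=4/3b
Σ=8b of 8 (67bpm 4/4) — PASS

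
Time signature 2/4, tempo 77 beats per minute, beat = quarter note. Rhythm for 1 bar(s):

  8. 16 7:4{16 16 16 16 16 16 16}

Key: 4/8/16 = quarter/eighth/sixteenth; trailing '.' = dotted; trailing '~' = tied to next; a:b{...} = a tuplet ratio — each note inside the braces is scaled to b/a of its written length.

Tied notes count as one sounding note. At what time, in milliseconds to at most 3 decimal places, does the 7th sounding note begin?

1. 0.0ms @ 0 + 584.416ms (3/4)
2. 584.416ms @ 3/4 + 194.805ms (1/4)
3. 779.221ms @ 1 + 111.317ms (1/7)
4. 890.538ms @ 8/7 + 111.317ms (1/7)
5. 1001.855ms @ 9/7 + 111.317ms (1/7)
6. 1113.173ms @ 10/7 + 111.317ms (1/7)
7. 1224.49ms @ 11/7 + 111.317ms (1/7)
8. 1335.807ms @ 12/7 + 111.317ms (1/7)
9. 1447.124ms @ 13/7 + 111.317ms (1/7)

note 7 onset = 11/7b = 1224.49ms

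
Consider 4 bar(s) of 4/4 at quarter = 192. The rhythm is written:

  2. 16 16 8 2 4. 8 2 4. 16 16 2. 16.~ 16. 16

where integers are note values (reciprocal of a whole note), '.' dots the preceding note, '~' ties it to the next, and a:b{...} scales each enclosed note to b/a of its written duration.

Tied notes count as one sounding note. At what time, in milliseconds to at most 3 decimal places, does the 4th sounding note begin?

note 4 onset = 7/2b = 1093.75ms

1. 0.0ms @ 0 + 937.5ms (3)
2. 937.5ms @ 3 + 78.125ms (1/4)
3. 1015.625ms @ 13/4 + 78.125ms (1/4)
4. 1093.75ms @ 7/2 + 156.25ms (1/2)
5. 1250.0ms @ 4 + 625.0ms (2)
6. 1875.0ms @ 6 + 468.75ms (3/2)
7. 2343.75ms @ 15/2 + 156.25ms (1/2)
8. 2500.0ms @ 8 + 625.0ms (2)
9. 3125.0ms @ 10 + 468.75ms (3/2)
10. 3593.75ms @ 23/2 + 78.125ms (1/4)
11. 3671.875ms @ 47/4 + 78.125ms (1/4)
12. 3750.0ms @ 12 + 937.5ms (3)
13. 4687.5ms @ 15 + 234.375ms (3/4)
14. 4921.875ms @ 63/4 + 78.125ms (1/4)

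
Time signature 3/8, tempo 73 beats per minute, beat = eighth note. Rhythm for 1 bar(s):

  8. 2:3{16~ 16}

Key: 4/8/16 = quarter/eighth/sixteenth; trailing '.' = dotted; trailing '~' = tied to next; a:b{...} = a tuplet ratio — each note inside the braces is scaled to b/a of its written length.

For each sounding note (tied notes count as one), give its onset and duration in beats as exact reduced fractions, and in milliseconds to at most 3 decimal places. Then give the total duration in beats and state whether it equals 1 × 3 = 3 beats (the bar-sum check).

1) 0.0ms=0b +1232.877ms=3/2b
2) 1232.877ms=3/2b +1232.877ms=3/2b
Σ=3b of 3 (73bpm 3/8) — PASS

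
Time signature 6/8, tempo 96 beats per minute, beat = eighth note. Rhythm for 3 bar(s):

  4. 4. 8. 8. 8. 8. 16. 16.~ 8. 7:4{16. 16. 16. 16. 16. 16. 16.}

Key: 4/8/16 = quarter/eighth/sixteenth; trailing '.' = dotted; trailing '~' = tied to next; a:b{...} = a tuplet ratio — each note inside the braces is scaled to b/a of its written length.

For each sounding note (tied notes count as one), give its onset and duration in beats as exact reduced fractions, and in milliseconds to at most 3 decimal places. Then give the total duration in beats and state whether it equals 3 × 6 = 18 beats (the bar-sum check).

1) 0.0ms=0b +1875.0ms=3b
2) 1875.0ms=3b +1875.0ms=3b
3) 3750.0ms=6b +937.5ms=3/2b
4) 4687.5ms=15/2b +937.5ms=3/2b
5) 5625.0ms=9b +937.5ms=3/2b
6) 6562.5ms=21/2b +937.5ms=3/2b
7) 7500.0ms=12b +468.75ms=3/4b
8) 7968.75ms=51/4b +1406.25ms=9/4b
9) 9375.0ms=15b +267.857ms=3/7b
10) 9642.857ms=108/7b +267.857ms=3/7b
11) 9910.714ms=111/7b +267.857ms=3/7b
12) 10178.571ms=114/7b +267.857ms=3/7b
13) 10446.429ms=117/7b +267.857ms=3/7b
14) 10714.286ms=120/7b +267.857ms=3/7b
15) 10982.143ms=123/7b +267.857ms=3/7b
Σ=18b of 18 (96bpm 6/8) — PASS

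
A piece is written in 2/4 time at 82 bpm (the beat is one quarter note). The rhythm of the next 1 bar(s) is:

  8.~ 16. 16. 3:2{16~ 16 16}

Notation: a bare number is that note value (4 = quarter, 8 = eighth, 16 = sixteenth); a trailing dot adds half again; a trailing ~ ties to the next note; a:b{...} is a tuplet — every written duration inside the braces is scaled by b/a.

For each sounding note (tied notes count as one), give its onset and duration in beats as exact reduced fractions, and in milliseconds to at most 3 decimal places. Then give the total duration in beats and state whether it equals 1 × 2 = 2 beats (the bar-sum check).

1) 0.0ms=0b +823.171ms=9/8b
2) 823.171ms=9/8b +274.39ms=3/8b
3) 1097.561ms=3/2b +243.902ms=1/3b
4) 1341.463ms=11/6b +121.951ms=1/6b
Σ=2b of 2 (82bpm 2/4) — PASS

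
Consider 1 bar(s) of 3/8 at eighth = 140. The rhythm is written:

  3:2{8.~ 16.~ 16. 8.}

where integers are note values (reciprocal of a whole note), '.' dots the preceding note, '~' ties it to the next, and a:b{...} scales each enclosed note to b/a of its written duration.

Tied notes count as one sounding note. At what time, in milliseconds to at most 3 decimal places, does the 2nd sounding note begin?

1. 0.0ms @ 0 + 857.143ms (2)
2. 857.143ms @ 2 + 428.571ms (1)

note 2 onset = 2b = 857.143ms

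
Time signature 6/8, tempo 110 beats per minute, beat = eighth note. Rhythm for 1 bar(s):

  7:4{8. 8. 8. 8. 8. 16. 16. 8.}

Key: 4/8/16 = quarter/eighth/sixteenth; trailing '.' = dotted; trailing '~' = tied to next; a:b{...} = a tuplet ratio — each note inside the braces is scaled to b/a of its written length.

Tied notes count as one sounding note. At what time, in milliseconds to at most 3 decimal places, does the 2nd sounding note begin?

note 2 onset = 6/7b = 467.532ms

1. 0.0ms @ 0 + 467.532ms (6/7)
2. 467.532ms @ 6/7 + 467.532ms (6/7)
3. 935.065ms @ 12/7 + 467.532ms (6/7)
4. 1402.597ms @ 18/7 + 467.532ms (6/7)
5. 1870.13ms @ 24/7 + 467.532ms (6/7)
6. 2337.662ms @ 30/7 + 233.766ms (3/7)
7. 2571.429ms @ 33/7 + 233.766ms (3/7)
8. 2805.195ms @ 36/7 + 467.532ms (6/7)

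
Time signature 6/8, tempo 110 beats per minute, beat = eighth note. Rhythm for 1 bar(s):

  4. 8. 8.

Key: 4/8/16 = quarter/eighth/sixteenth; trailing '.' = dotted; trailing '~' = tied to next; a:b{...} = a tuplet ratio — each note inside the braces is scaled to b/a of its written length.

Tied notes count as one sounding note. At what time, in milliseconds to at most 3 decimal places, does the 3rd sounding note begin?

1. 0.0ms @ 0 + 1636.364ms (3)
2. 1636.364ms @ 3 + 818.182ms (3/2)
3. 2454.545ms @ 9/2 + 818.182ms (3/2)

note 3 onset = 9/2b = 2454.545ms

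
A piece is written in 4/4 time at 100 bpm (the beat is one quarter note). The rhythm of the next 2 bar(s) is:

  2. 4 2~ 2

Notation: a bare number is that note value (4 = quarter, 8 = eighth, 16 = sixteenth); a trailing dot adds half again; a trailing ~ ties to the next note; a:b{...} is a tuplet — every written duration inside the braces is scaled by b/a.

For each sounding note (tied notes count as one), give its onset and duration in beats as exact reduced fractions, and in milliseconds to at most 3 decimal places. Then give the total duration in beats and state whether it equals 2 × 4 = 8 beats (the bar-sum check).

1) 0.0ms=0b +1800.0ms=3b
2) 1800.0ms=3b +600.0ms=1b
3) 2400.0ms=4b +2400.0ms=4b
Σ=8b of 8 (100bpm 4/4) — PASS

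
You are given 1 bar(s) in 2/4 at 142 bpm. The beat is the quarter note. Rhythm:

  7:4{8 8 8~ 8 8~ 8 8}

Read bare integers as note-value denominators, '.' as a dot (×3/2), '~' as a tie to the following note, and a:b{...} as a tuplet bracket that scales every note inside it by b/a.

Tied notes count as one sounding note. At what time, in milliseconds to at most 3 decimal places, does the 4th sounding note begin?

note 4 onset = 8/7b = 482.897ms

1. 0.0ms @ 0 + 120.724ms (2/7)
2. 120.724ms @ 2/7 + 120.724ms (2/7)
3. 241.449ms @ 4/7 + 241.449ms (4/7)
4. 482.897ms @ 8/7 + 241.449ms (4/7)
5. 724.346ms @ 12/7 + 120.724ms (2/7)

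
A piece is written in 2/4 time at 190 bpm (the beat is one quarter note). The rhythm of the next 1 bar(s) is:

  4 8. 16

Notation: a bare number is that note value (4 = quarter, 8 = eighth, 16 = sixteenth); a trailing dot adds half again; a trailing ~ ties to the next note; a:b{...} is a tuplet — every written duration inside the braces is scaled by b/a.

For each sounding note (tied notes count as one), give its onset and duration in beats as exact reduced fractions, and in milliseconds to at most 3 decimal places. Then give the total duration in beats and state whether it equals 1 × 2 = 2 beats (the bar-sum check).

1) 0.0ms=0b +315.789ms=1b
2) 315.789ms=1b +236.842ms=3/4b
3) 552.632ms=7/4b +78.947ms=1/4b
Σ=2b of 2 (190bpm 2/4) — PASS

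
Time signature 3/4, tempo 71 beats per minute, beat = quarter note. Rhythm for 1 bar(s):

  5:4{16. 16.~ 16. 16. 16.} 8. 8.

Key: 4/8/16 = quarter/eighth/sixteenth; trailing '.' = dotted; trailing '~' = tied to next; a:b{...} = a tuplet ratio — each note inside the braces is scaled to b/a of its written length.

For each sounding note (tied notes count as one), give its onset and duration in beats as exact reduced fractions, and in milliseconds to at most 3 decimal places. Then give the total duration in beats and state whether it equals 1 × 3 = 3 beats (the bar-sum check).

1) 0.0ms=0b +253.521ms=3/10b
2) 253.521ms=3/10b +507.042ms=3/5b
3) 760.563ms=9/10b +253.521ms=3/10b
4) 1014.085ms=6/5b +253.521ms=3/10b
5) 1267.606ms=3/2b +633.803ms=3/4b
6) 1901.408ms=9/4b +633.803ms=3/4b
Σ=3b of 3 (71bpm 3/4) — PASS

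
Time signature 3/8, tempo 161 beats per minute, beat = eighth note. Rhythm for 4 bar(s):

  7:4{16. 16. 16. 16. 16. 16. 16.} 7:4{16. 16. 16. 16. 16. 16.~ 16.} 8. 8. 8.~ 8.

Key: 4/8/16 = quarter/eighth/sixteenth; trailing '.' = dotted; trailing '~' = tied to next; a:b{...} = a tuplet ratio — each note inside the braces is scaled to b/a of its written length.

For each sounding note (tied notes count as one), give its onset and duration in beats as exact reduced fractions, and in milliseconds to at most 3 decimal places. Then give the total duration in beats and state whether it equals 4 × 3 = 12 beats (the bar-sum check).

1) 0.0ms=0b +159.716ms=3/7b
2) 159.716ms=3/7b +159.716ms=3/7b
3) 319.432ms=6/7b +159.716ms=3/7b
4) 479.148ms=9/7b +159.716ms=3/7b
5) 638.864ms=12/7b +159.716ms=3/7b
6) 798.58ms=15/7b +159.716ms=3/7b
7) 958.296ms=18/7b +159.716ms=3/7b
8) 1118.012ms=3b +159.716ms=3/7b
9) 1277.728ms=24/7b +159.716ms=3/7b
10) 1437.445ms=27/7b +159.716ms=3/7b
11) 1597.161ms=30/7b +159.716ms=3/7b
12) 1756.877ms=33/7b +159.716ms=3/7b
13) 1916.593ms=36/7b +319.432ms=6/7b
14) 2236.025ms=6b +559.006ms=3/2b
15) 2795.031ms=15/2b +559.006ms=3/2b
16) 3354.037ms=9b +1118.012ms=3b
Σ=12b of 12 (161bpm 3/8) — PASS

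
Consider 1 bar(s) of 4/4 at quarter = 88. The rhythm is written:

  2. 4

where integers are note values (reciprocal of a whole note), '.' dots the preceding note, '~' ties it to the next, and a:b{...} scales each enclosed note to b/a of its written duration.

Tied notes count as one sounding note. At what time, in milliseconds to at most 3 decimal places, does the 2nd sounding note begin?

1. 0.0ms @ 0 + 2045.455ms (3)
2. 2045.455ms @ 3 + 681.818ms (1)

note 2 onset = 3b = 2045.455ms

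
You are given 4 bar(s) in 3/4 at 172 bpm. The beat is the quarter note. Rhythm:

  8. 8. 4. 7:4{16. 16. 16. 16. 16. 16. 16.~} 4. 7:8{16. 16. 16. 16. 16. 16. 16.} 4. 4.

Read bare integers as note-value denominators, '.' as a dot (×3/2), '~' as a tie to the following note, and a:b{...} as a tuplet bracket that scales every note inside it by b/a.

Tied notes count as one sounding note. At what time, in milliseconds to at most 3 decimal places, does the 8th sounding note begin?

1. 0.0ms @ 0 + 261.628ms (3/4)
2. 261.628ms @ 3/4 + 261.628ms (3/4)
3. 523.256ms @ 3/2 + 523.256ms (3/2)
4. 1046.512ms @ 3 + 74.751ms (3/14)
5. 1121.262ms @ 45/14 + 74.751ms (3/14)
6. 1196.013ms @ 24/7 + 74.751ms (3/14)
7. 1270.764ms @ 51/14 + 74.751ms (3/14)
8. 1345.515ms @ 27/7 + 74.751ms (3/14)
9. 1420.266ms @ 57/14 + 74.751ms (3/14)
10. 1495.017ms @ 30/7 + 598.007ms (12/7)
11. 2093.023ms @ 6 + 149.502ms (3/7)
12. 2242.525ms @ 45/7 + 149.502ms (3/7)
13. 2392.027ms @ 48/7 + 149.502ms (3/7)
14. 2541.528ms @ 51/7 + 149.502ms (3/7)
15. 2691.03ms @ 54/7 + 149.502ms (3/7)
16. 2840.532ms @ 57/7 + 149.502ms (3/7)
17. 2990.033ms @ 60/7 + 149.502ms (3/7)
18. 3139.535ms @ 9 + 523.256ms (3/2)
19. 3662.791ms @ 21/2 + 523.256ms (3/2)

note 8 onset = 27/7b = 1345.515ms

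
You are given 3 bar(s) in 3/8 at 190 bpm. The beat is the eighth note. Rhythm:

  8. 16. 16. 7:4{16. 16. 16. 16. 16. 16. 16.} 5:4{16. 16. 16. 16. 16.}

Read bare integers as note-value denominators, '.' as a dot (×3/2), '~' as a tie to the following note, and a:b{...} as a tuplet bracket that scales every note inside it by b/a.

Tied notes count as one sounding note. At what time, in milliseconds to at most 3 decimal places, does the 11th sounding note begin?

1. 0.0ms @ 0 + 473.684ms (3/2)
2. 473.684ms @ 3/2 + 236.842ms (3/4)
3. 710.526ms @ 9/4 + 236.842ms (3/4)
4. 947.368ms @ 3 + 135.338ms (3/7)
5. 1082.707ms @ 24/7 + 135.338ms (3/7)
6. 1218.045ms @ 27/7 + 135.338ms (3/7)
7. 1353.383ms @ 30/7 + 135.338ms (3/7)
8. 1488.722ms @ 33/7 + 135.338ms (3/7)
9. 1624.06ms @ 36/7 + 135.338ms (3/7)
10. 1759.398ms @ 39/7 + 135.338ms (3/7)
11. 1894.737ms @ 6 + 189.474ms (3/5)
12. 2084.211ms @ 33/5 + 189.474ms (3/5)
13. 2273.684ms @ 36/5 + 189.474ms (3/5)
14. 2463.158ms @ 39/5 + 189.474ms (3/5)
15. 2652.632ms @ 42/5 + 189.474ms (3/5)

note 11 onset = 6b = 1894.737ms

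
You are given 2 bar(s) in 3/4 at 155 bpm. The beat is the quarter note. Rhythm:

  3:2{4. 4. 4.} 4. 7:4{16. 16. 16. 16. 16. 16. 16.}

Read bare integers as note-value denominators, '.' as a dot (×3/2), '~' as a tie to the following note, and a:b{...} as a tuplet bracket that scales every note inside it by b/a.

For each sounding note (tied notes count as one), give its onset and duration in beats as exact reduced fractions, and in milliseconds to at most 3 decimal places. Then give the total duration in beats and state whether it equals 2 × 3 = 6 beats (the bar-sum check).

1) 0.0ms=0b +387.097ms=1b
2) 387.097ms=1b +387.097ms=1b
3) 774.194ms=2b +387.097ms=1b
4) 1161.29ms=3b +580.645ms=3/2b
5) 1741.935ms=9/2b +82.949ms=3/14b
6) 1824.885ms=33/7b +82.949ms=3/14b
7) 1907.834ms=69/14b +82.949ms=3/14b
8) 1990.783ms=36/7b +82.949ms=3/14b
9) 2073.733ms=75/14b +82.949ms=3/14b
10) 2156.682ms=39/7b +82.949ms=3/14b
11) 2239.631ms=81/14b +82.949ms=3/14b
Σ=6b of 6 (155bpm 3/4) — PASS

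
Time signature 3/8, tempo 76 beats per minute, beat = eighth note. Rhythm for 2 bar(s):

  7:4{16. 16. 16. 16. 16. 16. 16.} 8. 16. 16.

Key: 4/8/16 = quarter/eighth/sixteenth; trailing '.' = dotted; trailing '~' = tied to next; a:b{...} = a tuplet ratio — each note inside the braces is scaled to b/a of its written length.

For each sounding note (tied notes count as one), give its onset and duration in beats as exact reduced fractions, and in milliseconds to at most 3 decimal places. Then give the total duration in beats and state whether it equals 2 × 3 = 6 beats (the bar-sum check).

1) 0.0ms=0b +338.346ms=3/7b
2) 338.346ms=3/7b +338.346ms=3/7b
3) 676.692ms=6/7b +338.346ms=3/7b
4) 1015.038ms=9/7b +338.346ms=3/7b
5) 1353.383ms=12/7b +338.346ms=3/7b
6) 1691.729ms=15/7b +338.346ms=3/7b
7) 2030.075ms=18/7b +338.346ms=3/7b
8) 2368.421ms=3b +1184.211ms=3/2b
9) 3552.632ms=9/2b +592.105ms=3/4b
10) 4144.737ms=21/4b +592.105ms=3/4b
Σ=6b of 6 (76bpm 3/8) — PASS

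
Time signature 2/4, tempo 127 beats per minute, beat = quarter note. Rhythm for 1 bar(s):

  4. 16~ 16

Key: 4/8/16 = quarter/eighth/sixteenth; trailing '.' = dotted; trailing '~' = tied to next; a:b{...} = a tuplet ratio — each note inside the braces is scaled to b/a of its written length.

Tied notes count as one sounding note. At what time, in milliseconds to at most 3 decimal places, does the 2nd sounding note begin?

note 2 onset = 3/2b = 708.661ms

1. 0.0ms @ 0 + 708.661ms (3/2)
2. 708.661ms @ 3/2 + 236.22ms (1/2)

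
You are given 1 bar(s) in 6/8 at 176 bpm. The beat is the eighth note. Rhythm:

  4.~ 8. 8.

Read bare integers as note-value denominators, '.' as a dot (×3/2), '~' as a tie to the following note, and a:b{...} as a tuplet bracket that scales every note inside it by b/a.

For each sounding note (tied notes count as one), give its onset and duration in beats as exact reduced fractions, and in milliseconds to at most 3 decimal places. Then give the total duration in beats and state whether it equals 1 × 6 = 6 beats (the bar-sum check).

1) 0.0ms=0b +1534.091ms=9/2b
2) 1534.091ms=9/2b +511.364ms=3/2b
Σ=6b of 6 (176bpm 6/8) — PASS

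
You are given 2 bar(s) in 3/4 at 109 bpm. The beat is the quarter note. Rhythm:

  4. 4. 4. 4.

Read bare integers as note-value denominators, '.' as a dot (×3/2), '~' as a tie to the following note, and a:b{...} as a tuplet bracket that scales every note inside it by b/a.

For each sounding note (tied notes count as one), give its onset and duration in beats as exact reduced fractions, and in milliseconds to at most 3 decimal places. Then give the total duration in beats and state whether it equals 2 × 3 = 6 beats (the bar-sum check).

1) 0.0ms=0b +825.688ms=3/2b
2) 825.688ms=3/2b +825.688ms=3/2b
3) 1651.376ms=3b +825.688ms=3/2b
4) 2477.064ms=9/2b +825.688ms=3/2b
Σ=6b of 6 (109bpm 3/4) — PASS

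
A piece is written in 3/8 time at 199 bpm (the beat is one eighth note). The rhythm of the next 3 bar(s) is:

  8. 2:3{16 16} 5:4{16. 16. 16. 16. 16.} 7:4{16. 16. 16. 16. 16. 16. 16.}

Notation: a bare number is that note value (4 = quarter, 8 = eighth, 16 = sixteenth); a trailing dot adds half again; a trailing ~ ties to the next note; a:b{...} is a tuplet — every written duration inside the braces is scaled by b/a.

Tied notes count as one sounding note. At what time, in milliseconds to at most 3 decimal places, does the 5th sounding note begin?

1. 0.0ms @ 0 + 452.261ms (3/2)
2. 452.261ms @ 3/2 + 226.131ms (3/4)
3. 678.392ms @ 9/4 + 226.131ms (3/4)
4. 904.523ms @ 3 + 180.905ms (3/5)
5. 1085.427ms @ 18/5 + 180.905ms (3/5)
6. 1266.332ms @ 21/5 + 180.905ms (3/5)
7. 1447.236ms @ 24/5 + 180.905ms (3/5)
8. 1628.141ms @ 27/5 + 180.905ms (3/5)
9. 1809.045ms @ 6 + 129.218ms (3/7)
10. 1938.263ms @ 45/7 + 129.218ms (3/7)
11. 2067.48ms @ 48/7 + 129.218ms (3/7)
12. 2196.698ms @ 51/7 + 129.218ms (3/7)
13. 2325.915ms @ 54/7 + 129.218ms (3/7)
14. 2455.133ms @ 57/7 + 129.218ms (3/7)
15. 2584.35ms @ 60/7 + 129.218ms (3/7)

note 5 onset = 18/5b = 1085.427ms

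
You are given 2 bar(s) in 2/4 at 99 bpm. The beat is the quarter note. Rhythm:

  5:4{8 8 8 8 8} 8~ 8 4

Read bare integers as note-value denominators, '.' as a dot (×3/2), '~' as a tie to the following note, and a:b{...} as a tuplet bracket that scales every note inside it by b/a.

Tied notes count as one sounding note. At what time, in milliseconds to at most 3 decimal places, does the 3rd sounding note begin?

note 3 onset = 4/5b = 484.848ms

1. 0.0ms @ 0 + 242.424ms (2/5)
2. 242.424ms @ 2/5 + 242.424ms (2/5)
3. 484.848ms @ 4/5 + 242.424ms (2/5)
4. 727.273ms @ 6/5 + 242.424ms (2/5)
5. 969.697ms @ 8/5 + 242.424ms (2/5)
6. 1212.121ms @ 2 + 606.061ms (1)
7. 1818.182ms @ 3 + 606.061ms (1)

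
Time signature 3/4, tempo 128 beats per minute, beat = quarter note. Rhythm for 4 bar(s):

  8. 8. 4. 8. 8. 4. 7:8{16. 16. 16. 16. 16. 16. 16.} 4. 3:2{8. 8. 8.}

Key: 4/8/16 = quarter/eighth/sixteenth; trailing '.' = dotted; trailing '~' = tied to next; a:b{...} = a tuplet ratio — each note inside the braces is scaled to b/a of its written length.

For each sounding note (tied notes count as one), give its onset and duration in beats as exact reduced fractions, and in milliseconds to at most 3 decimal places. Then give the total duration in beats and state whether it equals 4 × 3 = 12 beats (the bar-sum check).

1) 0.0ms=0b +351.562ms=3/4b
2) 351.562ms=3/4b +351.562ms=3/4b
3) 703.125ms=3/2b +703.125ms=3/2b
4) 1406.25ms=3b +351.562ms=3/4b
5) 1757.812ms=15/4b +351.562ms=3/4b
6) 2109.375ms=9/2b +703.125ms=3/2b
7) 2812.5ms=6b +200.893ms=3/7b
8) 3013.393ms=45/7b +200.893ms=3/7b
9) 3214.286ms=48/7b +200.893ms=3/7b
10) 3415.179ms=51/7b +200.893ms=3/7b
11) 3616.071ms=54/7b +200.893ms=3/7b
12) 3816.964ms=57/7b +200.893ms=3/7b
13) 4017.857ms=60/7b +200.893ms=3/7b
14) 4218.75ms=9b +703.125ms=3/2b
15) 4921.875ms=21/2b +234.375ms=1/2b
16) 5156.25ms=11b +234.375ms=1/2b
17) 5390.625ms=23/2b +234.375ms=1/2b
Σ=12b of 12 (128bpm 3/4) — PASS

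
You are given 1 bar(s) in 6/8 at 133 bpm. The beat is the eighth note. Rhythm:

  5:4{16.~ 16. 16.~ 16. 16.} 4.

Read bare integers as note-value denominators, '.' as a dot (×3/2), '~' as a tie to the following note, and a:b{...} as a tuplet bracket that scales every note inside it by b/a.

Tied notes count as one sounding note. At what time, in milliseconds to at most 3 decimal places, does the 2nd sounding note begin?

1. 0.0ms @ 0 + 541.353ms (6/5)
2. 541.353ms @ 6/5 + 541.353ms (6/5)
3. 1082.707ms @ 12/5 + 270.677ms (3/5)
4. 1353.383ms @ 3 + 1353.383ms (3)

note 2 onset = 6/5b = 541.353ms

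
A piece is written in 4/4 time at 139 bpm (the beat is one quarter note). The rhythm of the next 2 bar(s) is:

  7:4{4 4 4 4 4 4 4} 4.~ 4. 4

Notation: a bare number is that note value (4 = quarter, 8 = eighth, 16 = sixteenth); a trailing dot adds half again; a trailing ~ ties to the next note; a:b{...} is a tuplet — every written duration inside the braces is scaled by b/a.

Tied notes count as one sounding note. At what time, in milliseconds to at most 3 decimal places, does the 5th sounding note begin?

note 5 onset = 16/7b = 986.639ms

1. 0.0ms @ 0 + 246.66ms (4/7)
2. 246.66ms @ 4/7 + 246.66ms (4/7)
3. 493.32ms @ 8/7 + 246.66ms (4/7)
4. 739.979ms @ 12/7 + 246.66ms (4/7)
5. 986.639ms @ 16/7 + 246.66ms (4/7)
6. 1233.299ms @ 20/7 + 246.66ms (4/7)
7. 1479.959ms @ 24/7 + 246.66ms (4/7)
8. 1726.619ms @ 4 + 1294.964ms (3)
9. 3021.583ms @ 7 + 431.655ms (1)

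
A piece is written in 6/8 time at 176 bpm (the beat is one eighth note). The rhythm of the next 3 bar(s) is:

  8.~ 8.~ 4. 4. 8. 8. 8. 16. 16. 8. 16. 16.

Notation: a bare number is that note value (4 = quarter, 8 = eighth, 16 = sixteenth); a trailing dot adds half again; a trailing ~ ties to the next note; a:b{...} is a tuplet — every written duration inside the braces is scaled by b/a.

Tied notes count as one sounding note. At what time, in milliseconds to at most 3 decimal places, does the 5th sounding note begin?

note 5 onset = 12b = 4090.909ms

1. 0.0ms @ 0 + 2045.455ms (6)
2. 2045.455ms @ 6 + 1022.727ms (3)
3. 3068.182ms @ 9 + 511.364ms (3/2)
4. 3579.545ms @ 21/2 + 511.364ms (3/2)
5. 4090.909ms @ 12 + 511.364ms (3/2)
6. 4602.273ms @ 27/2 + 255.682ms (3/4)
7. 4857.955ms @ 57/4 + 255.682ms (3/4)
8. 5113.636ms @ 15 + 511.364ms (3/2)
9. 5625.0ms @ 33/2 + 255.682ms (3/4)
10. 5880.682ms @ 69/4 + 255.682ms (3/4)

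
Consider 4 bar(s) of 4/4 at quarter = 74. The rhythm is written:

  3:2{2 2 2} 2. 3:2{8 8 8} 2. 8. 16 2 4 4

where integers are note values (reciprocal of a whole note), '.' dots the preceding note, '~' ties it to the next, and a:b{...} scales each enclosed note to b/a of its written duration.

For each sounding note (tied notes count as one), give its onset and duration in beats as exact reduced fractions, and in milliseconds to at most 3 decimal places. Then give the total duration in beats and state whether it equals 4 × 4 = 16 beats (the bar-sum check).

1) 0.0ms=0b +1081.081ms=4/3b
2) 1081.081ms=4/3b +1081.081ms=4/3b
3) 2162.162ms=8/3b +1081.081ms=4/3b
4) 3243.243ms=4b +2432.432ms=3b
5) 5675.676ms=7b +270.27ms=1/3b
6) 5945.946ms=22/3b +270.27ms=1/3b
7) 6216.216ms=23/3b +270.27ms=1/3b
8) 6486.486ms=8b +2432.432ms=3b
9) 8918.919ms=11b +608.108ms=3/4b
10) 9527.027ms=47/4b +202.703ms=1/4b
11) 9729.73ms=12b +1621.622ms=2b
12) 11351.351ms=14b +810.811ms=1b
13) 12162.162ms=15b +810.811ms=1b
Σ=16b of 16 (74bpm 4/4) — PASS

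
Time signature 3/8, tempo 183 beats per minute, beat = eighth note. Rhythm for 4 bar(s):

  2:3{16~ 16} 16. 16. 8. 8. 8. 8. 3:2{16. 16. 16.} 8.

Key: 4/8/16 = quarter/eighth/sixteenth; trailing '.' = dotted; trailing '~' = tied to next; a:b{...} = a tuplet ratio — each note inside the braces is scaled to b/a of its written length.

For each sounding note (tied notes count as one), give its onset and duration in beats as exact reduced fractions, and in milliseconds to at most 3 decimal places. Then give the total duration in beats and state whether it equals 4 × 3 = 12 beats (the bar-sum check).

1) 0.0ms=0b +491.803ms=3/2b
2) 491.803ms=3/2b +245.902ms=3/4b
3) 737.705ms=9/4b +245.902ms=3/4b
4) 983.607ms=3b +491.803ms=3/2b
5) 1475.41ms=9/2b +491.803ms=3/2b
6) 1967.213ms=6b +491.803ms=3/2b
7) 2459.016ms=15/2b +491.803ms=3/2b
8) 2950.82ms=9b +163.934ms=1/2b
9) 3114.754ms=19/2b +163.934ms=1/2b
10) 3278.689ms=10b +163.934ms=1/2b
11) 3442.623ms=21/2b +491.803ms=3/2b
Σ=12b of 12 (183bpm 3/8) — PASS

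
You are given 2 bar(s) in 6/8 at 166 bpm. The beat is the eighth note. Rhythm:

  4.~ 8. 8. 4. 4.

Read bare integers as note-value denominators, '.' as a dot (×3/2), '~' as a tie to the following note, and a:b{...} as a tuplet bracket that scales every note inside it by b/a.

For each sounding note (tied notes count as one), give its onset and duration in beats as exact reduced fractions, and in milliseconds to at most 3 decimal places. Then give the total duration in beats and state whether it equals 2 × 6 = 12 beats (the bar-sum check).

1) 0.0ms=0b +1626.506ms=9/2b
2) 1626.506ms=9/2b +542.169ms=3/2b
3) 2168.675ms=6b +1084.337ms=3b
4) 3253.012ms=9b +1084.337ms=3b
Σ=12b of 12 (166bpm 6/8) — PASS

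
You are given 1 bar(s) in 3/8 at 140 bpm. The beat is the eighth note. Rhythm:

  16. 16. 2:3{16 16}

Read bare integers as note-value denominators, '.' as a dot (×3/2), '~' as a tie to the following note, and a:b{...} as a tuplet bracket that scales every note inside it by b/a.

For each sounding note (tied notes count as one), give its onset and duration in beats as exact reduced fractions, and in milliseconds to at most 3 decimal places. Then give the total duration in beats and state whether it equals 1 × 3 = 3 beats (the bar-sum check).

1) 0.0ms=0b +321.429ms=3/4b
2) 321.429ms=3/4b +321.429ms=3/4b
3) 642.857ms=3/2b +321.429ms=3/4b
4) 964.286ms=9/4b +321.429ms=3/4b
Σ=3b of 3 (140bpm 3/8) — PASS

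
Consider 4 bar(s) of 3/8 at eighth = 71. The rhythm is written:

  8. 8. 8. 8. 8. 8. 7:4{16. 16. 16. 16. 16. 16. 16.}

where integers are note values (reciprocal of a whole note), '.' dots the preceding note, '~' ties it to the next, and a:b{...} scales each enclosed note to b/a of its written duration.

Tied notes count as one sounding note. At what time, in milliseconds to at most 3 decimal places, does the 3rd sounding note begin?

note 3 onset = 3b = 2535.211ms

1. 0.0ms @ 0 + 1267.606ms (3/2)
2. 1267.606ms @ 3/2 + 1267.606ms (3/2)
3. 2535.211ms @ 3 + 1267.606ms (3/2)
4. 3802.817ms @ 9/2 + 1267.606ms (3/2)
5. 5070.423ms @ 6 + 1267.606ms (3/2)
6. 6338.028ms @ 15/2 + 1267.606ms (3/2)
7. 7605.634ms @ 9 + 362.173ms (3/7)
8. 7967.807ms @ 66/7 + 362.173ms (3/7)
9. 8329.98ms @ 69/7 + 362.173ms (3/7)
10. 8692.153ms @ 72/7 + 362.173ms (3/7)
11. 9054.326ms @ 75/7 + 362.173ms (3/7)
12. 9416.499ms @ 78/7 + 362.173ms (3/7)
13. 9778.672ms @ 81/7 + 362.173ms (3/7)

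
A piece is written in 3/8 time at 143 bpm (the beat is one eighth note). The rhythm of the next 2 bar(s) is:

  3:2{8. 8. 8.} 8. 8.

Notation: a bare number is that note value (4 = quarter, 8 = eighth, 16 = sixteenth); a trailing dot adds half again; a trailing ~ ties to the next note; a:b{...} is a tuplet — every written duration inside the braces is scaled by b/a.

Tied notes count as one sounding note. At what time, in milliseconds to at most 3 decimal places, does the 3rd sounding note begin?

note 3 onset = 2b = 839.161ms

1. 0.0ms @ 0 + 419.58ms (1)
2. 419.58ms @ 1 + 419.58ms (1)
3. 839.161ms @ 2 + 419.58ms (1)
4. 1258.741ms @ 3 + 629.371ms (3/2)
5. 1888.112ms @ 9/2 + 629.371ms (3/2)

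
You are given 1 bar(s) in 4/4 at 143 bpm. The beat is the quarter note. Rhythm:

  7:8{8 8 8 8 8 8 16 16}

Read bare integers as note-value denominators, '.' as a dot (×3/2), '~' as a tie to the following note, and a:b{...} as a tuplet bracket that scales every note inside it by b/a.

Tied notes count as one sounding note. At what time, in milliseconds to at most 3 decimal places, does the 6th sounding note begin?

1. 0.0ms @ 0 + 239.76ms (4/7)
2. 239.76ms @ 4/7 + 239.76ms (4/7)
3. 479.52ms @ 8/7 + 239.76ms (4/7)
4. 719.281ms @ 12/7 + 239.76ms (4/7)
5. 959.041ms @ 16/7 + 239.76ms (4/7)
6. 1198.801ms @ 20/7 + 239.76ms (4/7)
7. 1438.561ms @ 24/7 + 119.88ms (2/7)
8. 1558.442ms @ 26/7 + 119.88ms (2/7)

note 6 onset = 20/7b = 1198.801ms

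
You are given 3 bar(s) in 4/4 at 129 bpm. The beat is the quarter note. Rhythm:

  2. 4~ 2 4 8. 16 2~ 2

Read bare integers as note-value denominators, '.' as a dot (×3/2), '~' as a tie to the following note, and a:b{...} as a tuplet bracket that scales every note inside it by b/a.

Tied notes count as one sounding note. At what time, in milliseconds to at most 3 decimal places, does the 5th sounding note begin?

1. 0.0ms @ 0 + 1395.349ms (3)
2. 1395.349ms @ 3 + 1395.349ms (3)
3. 2790.698ms @ 6 + 465.116ms (1)
4. 3255.814ms @ 7 + 348.837ms (3/4)
5. 3604.651ms @ 31/4 + 116.279ms (1/4)
6. 3720.93ms @ 8 + 1860.465ms (4)

note 5 onset = 31/4b = 3604.651ms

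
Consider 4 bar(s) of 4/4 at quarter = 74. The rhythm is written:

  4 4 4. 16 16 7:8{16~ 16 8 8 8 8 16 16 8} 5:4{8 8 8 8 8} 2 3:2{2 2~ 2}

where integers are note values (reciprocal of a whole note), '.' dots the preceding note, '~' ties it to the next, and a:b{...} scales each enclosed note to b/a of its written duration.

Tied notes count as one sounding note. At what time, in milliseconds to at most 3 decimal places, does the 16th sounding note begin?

1. 0.0ms @ 0 + 810.811ms (1)
2. 810.811ms @ 1 + 810.811ms (1)
3. 1621.622ms @ 2 + 1216.216ms (3/2)
4. 2837.838ms @ 7/2 + 202.703ms (1/4)
5. 3040.541ms @ 15/4 + 202.703ms (1/4)
6. 3243.243ms @ 4 + 463.32ms (4/7)
7. 3706.564ms @ 32/7 + 463.32ms (4/7)
8. 4169.884ms @ 36/7 + 463.32ms (4/7)
9. 4633.205ms @ 40/7 + 463.32ms (4/7)
10. 5096.525ms @ 44/7 + 463.32ms (4/7)
11. 5559.846ms @ 48/7 + 231.66ms (2/7)
12. 5791.506ms @ 50/7 + 231.66ms (2/7)
13. 6023.166ms @ 52/7 + 463.32ms (4/7)
14. 6486.486ms @ 8 + 324.324ms (2/5)
15. 6810.811ms @ 42/5 + 324.324ms (2/5)
16. 7135.135ms @ 44/5 + 324.324ms (2/5)
17. 7459.459ms @ 46/5 + 324.324ms (2/5)
18. 7783.784ms @ 48/5 + 324.324ms (2/5)
19. 8108.108ms @ 10 + 1621.622ms (2)
20. 9729.73ms @ 12 + 1081.081ms (4/3)
21. 10810.811ms @ 40/3 + 2162.162ms (8/3)

note 16 onset = 44/5b = 7135.135ms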